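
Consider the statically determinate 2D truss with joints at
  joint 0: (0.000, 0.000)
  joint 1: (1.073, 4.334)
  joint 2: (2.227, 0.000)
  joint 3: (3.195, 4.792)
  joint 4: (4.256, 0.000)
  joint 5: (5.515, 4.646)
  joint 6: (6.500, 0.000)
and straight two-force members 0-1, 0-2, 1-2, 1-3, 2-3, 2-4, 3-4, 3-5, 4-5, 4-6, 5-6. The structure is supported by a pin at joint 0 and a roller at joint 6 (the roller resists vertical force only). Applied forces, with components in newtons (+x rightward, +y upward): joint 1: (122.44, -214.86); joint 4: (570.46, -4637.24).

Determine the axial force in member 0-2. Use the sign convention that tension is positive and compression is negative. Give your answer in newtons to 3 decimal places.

N=7 nodes, M=11 members, R=3 reactions → 2N=14, M+R=14
member 0 (0-1): L=4.4648, (cx,cy)=(0.2403,0.9707)
member 1 (0-2): L=2.2270, (cx,cy)=(1.0000,0.0000)
member 2 (1-2): L=4.4850, (cx,cy)=(0.2573,-0.9663)
member 3 (1-3): L=2.1709, (cx,cy)=(0.9775,0.2110)
member 4 (2-3): L=4.8888, (cx,cy)=(0.1980,0.9802)
member 5 (2-4): L=2.0290, (cx,cy)=(1.0000,0.0000)
member 6 (3-4): L=4.9081, (cx,cy)=(0.2162,-0.9764)
member 7 (3-5): L=2.3246, (cx,cy)=(0.9980,-0.0628)
member 8 (4-5): L=4.8136, (cx,cy)=(0.2616,0.9652)
member 9 (4-6): L=2.2440, (cx,cy)=(1.0000,0.0000)
member 10 (5-6): L=4.7493, (cx,cy)=(0.2074,-0.9783)
solve A·x = −loads:
  F[0-1] = -1749.9557 N (compression)
  F[0-2] = +1113.4522 N (tension)
  F[1-2] = +1337.3716 N (tension)
  F[1-3] = -907.5277 N (compression)
  F[2-3] = -1318.4474 N (compression)
  F[2-4] = +1718.6181 N (tension)
  F[3-4] = +1616.2704 N (tension)
  F[3-5] = -1500.5184 N (compression)
  F[4-5] = +3169.5204 N (tension)
  F[4-6] = +668.5597 N (tension)
  F[5-6] = -3223.5215 N (compression)
  Rx@0 = -692.9000 N
  Ry@0 = +1698.6703 N
  Ry@6 = +3153.4297 N

1113.452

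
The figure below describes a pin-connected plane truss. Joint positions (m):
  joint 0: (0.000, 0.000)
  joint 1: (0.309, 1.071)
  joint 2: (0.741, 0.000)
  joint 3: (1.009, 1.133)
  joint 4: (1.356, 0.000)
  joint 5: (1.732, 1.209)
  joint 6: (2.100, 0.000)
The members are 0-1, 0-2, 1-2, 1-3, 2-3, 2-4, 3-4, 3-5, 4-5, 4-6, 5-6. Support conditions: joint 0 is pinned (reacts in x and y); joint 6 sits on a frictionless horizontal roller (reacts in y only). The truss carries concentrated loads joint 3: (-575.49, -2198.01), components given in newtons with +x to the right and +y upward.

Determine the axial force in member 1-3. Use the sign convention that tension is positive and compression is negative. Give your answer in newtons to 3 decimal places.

N=7 nodes, M=11 members, R=3 reactions → 2N=14, M+R=14
member 0 (0-1): L=1.1147, (cx,cy)=(0.2772,0.9608)
member 1 (0-2): L=0.7410, (cx,cy)=(1.0000,0.0000)
member 2 (1-2): L=1.1548, (cx,cy)=(0.3741,-0.9274)
member 3 (1-3): L=0.7027, (cx,cy)=(0.9961,0.0882)
member 4 (2-3): L=1.1643, (cx,cy)=(0.2302,0.9731)
member 5 (2-4): L=0.6150, (cx,cy)=(1.0000,0.0000)
member 6 (3-4): L=1.1849, (cx,cy)=(0.2928,-0.9562)
member 7 (3-5): L=0.7270, (cx,cy)=(0.9945,0.1045)
member 8 (4-5): L=1.2661, (cx,cy)=(0.2970,0.9549)
member 9 (4-6): L=0.7440, (cx,cy)=(1.0000,0.0000)
member 10 (5-6): L=1.2638, (cx,cy)=(0.2912,-0.9567)
solve A·x = −loads:
  F[0-1] = -1511.6510 N (compression)
  F[0-2] = -156.4476 N (compression)
  F[1-2] = +1473.4505 N (tension)
  F[1-3] = -974.0237 N (compression)
  F[2-3] = -1404.1825 N (compression)
  F[2-4] = +717.9617 N (tension)
  F[3-4] = -831.9330 N (compression)
  F[3-5] = -476.9517 N (compression)
  F[4-5] = +833.0436 N (tension)
  F[4-6] = +226.9488 N (tension)
  F[5-6] = -779.3757 N (compression)
  Rx@0 = +575.4900 N
  Ry@0 = +1452.4091 N
  Ry@6 = +745.6009 N

-974.024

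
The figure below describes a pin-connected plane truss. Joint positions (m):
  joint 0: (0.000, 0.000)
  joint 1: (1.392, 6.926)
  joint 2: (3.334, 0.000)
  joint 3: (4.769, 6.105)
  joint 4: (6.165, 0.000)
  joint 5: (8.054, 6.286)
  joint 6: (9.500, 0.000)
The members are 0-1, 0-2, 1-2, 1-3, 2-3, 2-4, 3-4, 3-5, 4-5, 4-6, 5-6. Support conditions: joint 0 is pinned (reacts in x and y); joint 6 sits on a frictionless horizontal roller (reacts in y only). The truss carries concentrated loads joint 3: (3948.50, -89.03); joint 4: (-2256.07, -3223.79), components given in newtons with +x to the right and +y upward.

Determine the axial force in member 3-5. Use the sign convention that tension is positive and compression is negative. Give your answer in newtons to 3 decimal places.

-2525.443

N=7 nodes, M=11 members, R=3 reactions → 2N=14, M+R=14
member 0 (0-1): L=7.0645, (cx,cy)=(0.1970,0.9804)
member 1 (0-2): L=3.3340, (cx,cy)=(1.0000,0.0000)
member 2 (1-2): L=7.1931, (cx,cy)=(0.2700,-0.9629)
member 3 (1-3): L=3.4754, (cx,cy)=(0.9717,-0.2362)
member 4 (2-3): L=6.2714, (cx,cy)=(0.2288,0.9735)
member 5 (2-4): L=2.8310, (cx,cy)=(1.0000,0.0000)
member 6 (3-4): L=6.2626, (cx,cy)=(0.2229,-0.9748)
member 7 (3-5): L=3.2900, (cx,cy)=(0.9985,0.0550)
member 8 (4-5): L=6.5637, (cx,cy)=(0.2878,0.9577)
member 9 (4-6): L=3.3350, (cx,cy)=(1.0000,0.0000)
member 10 (5-6): L=6.4502, (cx,cy)=(0.2242,-0.9745)
solve A·x = −loads:
  F[0-1] = +1388.5972 N (tension)
  F[0-2] = +1418.8186 N (tension)
  F[1-2] = -1591.4469 N (compression)
  F[1-3] = +723.7562 N (tension)
  F[2-3] = +1574.1119 N (tension)
  F[2-4] = +628.9751 N (tension)
  F[3-4] = -1630.3645 N (compression)
  F[3-5] = -2525.4429 N (compression)
  F[4-5] = +5025.7623 N (tension)
  F[4-6] = +1075.2282 N (tension)
  F[5-6] = -4796.2698 N (compression)
  Rx@0 = -1692.4300 N
  Ry@0 = -1361.3739 N
  Ry@6 = +4674.1939 N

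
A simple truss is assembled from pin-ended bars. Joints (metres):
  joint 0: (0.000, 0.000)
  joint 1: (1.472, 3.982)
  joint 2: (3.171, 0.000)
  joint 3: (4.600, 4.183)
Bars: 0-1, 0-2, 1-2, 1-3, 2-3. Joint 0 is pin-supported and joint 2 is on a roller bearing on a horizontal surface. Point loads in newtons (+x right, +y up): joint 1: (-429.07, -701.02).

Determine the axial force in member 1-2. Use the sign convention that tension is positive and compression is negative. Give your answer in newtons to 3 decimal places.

N=4 nodes, M=5 members, R=3 reactions → 2N=8, M+R=8
member 0 (0-1): L=4.2454, (cx,cy)=(0.3467,0.9380)
member 1 (0-2): L=3.1710, (cx,cy)=(1.0000,0.0000)
member 2 (1-2): L=4.3293, (cx,cy)=(0.3924,-0.9198)
member 3 (1-3): L=3.1345, (cx,cy)=(0.9979,0.0641)
member 4 (2-3): L=4.4204, (cx,cy)=(0.3233,0.9463)
solve A·x = −loads:
  F[0-1] = -974.8861 N (compression)
  F[0-2] = -91.0465 N (compression)
  F[1-2] = +232.0004 N (tension)
  F[1-3] = +0.0000 N (tension)
  F[2-3] = -0.0000 N (compression)
  Rx@0 = +429.0700 N
  Ry@0 = +914.4086 N
  Ry@2 = -213.3886 N

232.000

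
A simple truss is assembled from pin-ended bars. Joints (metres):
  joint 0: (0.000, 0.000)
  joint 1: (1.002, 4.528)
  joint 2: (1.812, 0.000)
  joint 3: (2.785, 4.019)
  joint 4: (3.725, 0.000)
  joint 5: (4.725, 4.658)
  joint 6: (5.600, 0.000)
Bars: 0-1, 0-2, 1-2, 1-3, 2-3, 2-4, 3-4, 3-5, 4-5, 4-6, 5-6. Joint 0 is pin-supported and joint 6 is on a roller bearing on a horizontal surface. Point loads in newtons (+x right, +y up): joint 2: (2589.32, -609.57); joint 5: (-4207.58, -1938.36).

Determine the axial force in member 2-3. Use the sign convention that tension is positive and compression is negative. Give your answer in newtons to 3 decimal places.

N=7 nodes, M=11 members, R=3 reactions → 2N=14, M+R=14
member 0 (0-1): L=4.6375, (cx,cy)=(0.2161,0.9764)
member 1 (0-2): L=1.8120, (cx,cy)=(1.0000,0.0000)
member 2 (1-2): L=4.5999, (cx,cy)=(0.1761,-0.9844)
member 3 (1-3): L=1.8542, (cx,cy)=(0.9616,-0.2745)
member 4 (2-3): L=4.1351, (cx,cy)=(0.2353,0.9719)
member 5 (2-4): L=1.9130, (cx,cy)=(1.0000,0.0000)
member 6 (3-4): L=4.1275, (cx,cy)=(0.2277,-0.9737)
member 7 (3-5): L=2.0425, (cx,cy)=(0.9498,0.3128)
member 8 (4-5): L=4.7641, (cx,cy)=(0.2099,0.9777)
member 9 (4-6): L=1.8750, (cx,cy)=(1.0000,0.0000)
member 10 (5-6): L=4.7395, (cx,cy)=(0.1846,-0.9828)
solve A·x = −loads:
  F[0-1] = -4316.9734 N (compression)
  F[0-2] = -685.5228 N (compression)
  F[1-2] = +4797.4051 N (tension)
  F[1-3] = -1848.5314 N (compression)
  F[2-3] = -4231.6862 N (compression)
  F[2-4] = -1434.3341 N (compression)
  F[3-4] = +2566.8801 N (tension)
  F[3-5] = -3535.2942 N (compression)
  F[4-5] = -2556.3757 N (compression)
  F[4-6] = -313.1580 N (compression)
  F[5-6] = +1696.2324 N (tension)
  Rx@0 = +1618.2600 N
  Ry@0 = +4215.0042 N
  Ry@6 = -1667.0743 N

-4231.686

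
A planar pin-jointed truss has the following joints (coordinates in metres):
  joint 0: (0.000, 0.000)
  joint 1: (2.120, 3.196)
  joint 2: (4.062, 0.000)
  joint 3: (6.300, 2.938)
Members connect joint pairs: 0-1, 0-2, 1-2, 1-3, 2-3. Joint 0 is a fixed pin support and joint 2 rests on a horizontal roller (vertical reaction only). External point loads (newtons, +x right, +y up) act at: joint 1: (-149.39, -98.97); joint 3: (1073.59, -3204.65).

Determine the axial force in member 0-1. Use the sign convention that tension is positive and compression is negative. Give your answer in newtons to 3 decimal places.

2852.757

N=4 nodes, M=5 members, R=3 reactions → 2N=8, M+R=8
member 0 (0-1): L=3.8352, (cx,cy)=(0.5528,0.8333)
member 1 (0-2): L=4.0620, (cx,cy)=(1.0000,0.0000)
member 2 (1-2): L=3.7398, (cx,cy)=(0.5193,-0.8546)
member 3 (1-3): L=4.1880, (cx,cy)=(0.9981,-0.0616)
member 4 (2-3): L=3.6933, (cx,cy)=(0.6060,0.7955)
solve A·x = −loads:
  F[0-1] = +2852.7571 N (tension)
  F[0-2] = -652.7277 N (compression)
  F[1-2] = -3140.0124 N (compression)
  F[1-3] = +3363.2677 N (tension)
  F[2-3] = -3768.0429 N (compression)
  Rx@0 = -924.2000 N
  Ry@0 = -2377.2929 N
  Ry@2 = +5680.9129 N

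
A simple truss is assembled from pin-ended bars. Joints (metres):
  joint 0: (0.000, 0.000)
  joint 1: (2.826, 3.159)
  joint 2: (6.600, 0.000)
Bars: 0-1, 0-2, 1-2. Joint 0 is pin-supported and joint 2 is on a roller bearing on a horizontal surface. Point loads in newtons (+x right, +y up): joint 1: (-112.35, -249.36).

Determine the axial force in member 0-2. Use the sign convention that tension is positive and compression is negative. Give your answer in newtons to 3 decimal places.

N=3 nodes, M=3 members, R=3 reactions → 2N=6, M+R=6
member 0 (0-1): L=4.2386, (cx,cy)=(0.6667,0.7453)
member 1 (0-2): L=6.6000, (cx,cy)=(1.0000,0.0000)
member 2 (1-2): L=4.9216, (cx,cy)=(0.7668,-0.6419)
solve A·x = −loads:
  F[0-1] = -263.4700 N (compression)
  F[0-2] = +63.3141 N (tension)
  F[1-2] = -82.5671 N (compression)
  Rx@0 = +112.3500 N
  Ry@0 = +196.3634 N
  Ry@2 = +52.9966 N

63.314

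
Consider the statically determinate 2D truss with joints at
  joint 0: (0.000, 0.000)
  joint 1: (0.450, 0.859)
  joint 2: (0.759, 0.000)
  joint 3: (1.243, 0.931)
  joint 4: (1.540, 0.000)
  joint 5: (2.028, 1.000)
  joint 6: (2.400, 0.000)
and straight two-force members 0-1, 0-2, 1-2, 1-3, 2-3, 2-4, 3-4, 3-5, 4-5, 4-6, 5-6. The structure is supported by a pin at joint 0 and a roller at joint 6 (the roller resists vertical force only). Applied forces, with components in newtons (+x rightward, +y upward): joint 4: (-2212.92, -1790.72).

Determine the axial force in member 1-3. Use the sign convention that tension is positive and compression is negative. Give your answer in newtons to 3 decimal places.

N=7 nodes, M=11 members, R=3 reactions → 2N=14, M+R=14
member 0 (0-1): L=0.9697, (cx,cy)=(0.4640,0.8858)
member 1 (0-2): L=0.7590, (cx,cy)=(1.0000,0.0000)
member 2 (1-2): L=0.9129, (cx,cy)=(0.3385,-0.9410)
member 3 (1-3): L=0.7963, (cx,cy)=(0.9959,0.0904)
member 4 (2-3): L=1.0493, (cx,cy)=(0.4613,0.8873)
member 5 (2-4): L=0.7810, (cx,cy)=(1.0000,0.0000)
member 6 (3-4): L=0.9772, (cx,cy)=(0.3039,-0.9527)
member 7 (3-5): L=0.7880, (cx,cy)=(0.9962,0.0876)
member 8 (4-5): L=1.1127, (cx,cy)=(0.4386,0.8987)
member 9 (4-6): L=0.8600, (cx,cy)=(1.0000,0.0000)
member 10 (5-6): L=1.0670, (cx,cy)=(0.3487,-0.9373)
solve A·x = −loads:
  F[0-1] = -724.3920 N (compression)
  F[0-2] = -1876.7691 N (compression)
  F[1-2] = +628.9509 N (tension)
  F[1-3] = -551.3008 N (compression)
  F[2-3] = -667.0224 N (compression)
  F[2-4] = -1356.2051 N (compression)
  F[3-4] = +578.2771 N (tension)
  F[3-5] = -1036.4466 N (compression)
  F[4-5] = +1379.5460 N (tension)
  F[4-6] = +427.4449 N (tension)
  F[5-6] = -1225.9748 N (compression)
  Rx@0 = +2212.9200 N
  Ry@0 = +641.6747 N
  Ry@6 = +1149.0453 N

-551.301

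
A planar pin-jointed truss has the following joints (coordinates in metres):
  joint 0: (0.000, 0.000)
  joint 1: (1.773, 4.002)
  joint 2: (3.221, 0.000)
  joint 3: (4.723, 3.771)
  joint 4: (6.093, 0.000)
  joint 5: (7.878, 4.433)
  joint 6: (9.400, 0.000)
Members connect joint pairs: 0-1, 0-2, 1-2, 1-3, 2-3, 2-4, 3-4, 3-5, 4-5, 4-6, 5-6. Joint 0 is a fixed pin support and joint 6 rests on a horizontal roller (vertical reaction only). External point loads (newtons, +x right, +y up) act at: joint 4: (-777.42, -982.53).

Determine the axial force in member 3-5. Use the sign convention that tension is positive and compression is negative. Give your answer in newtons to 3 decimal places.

N=7 nodes, M=11 members, R=3 reactions → 2N=14, M+R=14
member 0 (0-1): L=4.3772, (cx,cy)=(0.4051,0.9143)
member 1 (0-2): L=3.2210, (cx,cy)=(1.0000,0.0000)
member 2 (1-2): L=4.2559, (cx,cy)=(0.3402,-0.9403)
member 3 (1-3): L=2.9590, (cx,cy)=(0.9969,-0.0781)
member 4 (2-3): L=4.0591, (cx,cy)=(0.3700,0.9290)
member 5 (2-4): L=2.8720, (cx,cy)=(1.0000,0.0000)
member 6 (3-4): L=4.0121, (cx,cy)=(0.3415,-0.9399)
member 7 (3-5): L=3.2237, (cx,cy)=(0.9787,0.2054)
member 8 (4-5): L=4.7789, (cx,cy)=(0.3735,0.9276)
member 9 (4-6): L=3.3070, (cx,cy)=(1.0000,0.0000)
member 10 (5-6): L=4.6870, (cx,cy)=(0.3247,-0.9458)
solve A·x = −loads:
  F[0-1] = -378.0659 N (compression)
  F[0-2] = -624.2817 N (compression)
  F[1-2] = +391.4352 N (tension)
  F[1-3] = -287.1940 N (compression)
  F[2-3] = -396.2054 N (compression)
  F[2-4] = -344.4941 N (compression)
  F[3-4] = +251.9156 N (tension)
  F[3-5] = -530.2465 N (compression)
  F[4-5] = +803.9429 N (tension)
  F[4-6] = +218.6583 N (tension)
  F[5-6] = -673.3586 N (compression)
  Rx@0 = +777.4200 N
  Ry@0 = +345.6624 N
  Ry@6 = +636.8676 N

-530.246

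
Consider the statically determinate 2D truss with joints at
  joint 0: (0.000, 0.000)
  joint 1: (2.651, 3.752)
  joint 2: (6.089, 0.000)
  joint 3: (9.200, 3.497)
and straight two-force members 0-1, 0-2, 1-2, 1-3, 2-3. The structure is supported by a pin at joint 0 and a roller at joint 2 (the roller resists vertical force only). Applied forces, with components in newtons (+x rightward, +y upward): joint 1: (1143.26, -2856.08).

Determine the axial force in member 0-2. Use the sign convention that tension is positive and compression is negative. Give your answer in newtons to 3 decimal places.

1784.915

N=4 nodes, M=5 members, R=3 reactions → 2N=8, M+R=8
member 0 (0-1): L=4.5941, (cx,cy)=(0.5771,0.8167)
member 1 (0-2): L=6.0890, (cx,cy)=(1.0000,0.0000)
member 2 (1-2): L=5.0889, (cx,cy)=(0.6756,-0.7373)
member 3 (1-3): L=6.5540, (cx,cy)=(0.9992,-0.0389)
member 4 (2-3): L=4.6805, (cx,cy)=(0.6647,0.7471)
solve A·x = −loads:
  F[0-1] = -1111.9568 N (compression)
  F[0-2] = +1784.9154 N (tension)
  F[1-2] = -2642.0401 N (compression)
  F[1-3] = -0.0000 N (compression)
  F[2-3] = +0.0000 N (tension)
  Rx@0 = -1143.2600 N
  Ry@0 = +908.1444 N
  Ry@2 = +1947.9356 N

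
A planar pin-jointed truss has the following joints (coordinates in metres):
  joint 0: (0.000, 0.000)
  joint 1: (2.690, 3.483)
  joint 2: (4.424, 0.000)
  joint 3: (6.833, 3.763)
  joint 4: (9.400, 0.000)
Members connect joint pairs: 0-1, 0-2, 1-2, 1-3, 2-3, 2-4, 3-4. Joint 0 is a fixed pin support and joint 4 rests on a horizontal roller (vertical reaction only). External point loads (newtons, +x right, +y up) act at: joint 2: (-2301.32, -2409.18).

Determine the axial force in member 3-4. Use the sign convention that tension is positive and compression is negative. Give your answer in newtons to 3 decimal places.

-1372.549

N=5 nodes, M=7 members, R=3 reactions → 2N=10, M+R=10
member 0 (0-1): L=4.4008, (cx,cy)=(0.6112,0.7914)
member 1 (0-2): L=4.4240, (cx,cy)=(1.0000,0.0000)
member 2 (1-2): L=3.8908, (cx,cy)=(0.4457,-0.8952)
member 3 (1-3): L=4.1525, (cx,cy)=(0.9977,0.0674)
member 4 (2-3): L=4.4680, (cx,cy)=(0.5392,0.8422)
member 5 (2-4): L=4.9760, (cx,cy)=(1.0000,0.0000)
member 6 (3-4): L=4.5552, (cx,cy)=(0.5635,-0.8261)
solve A·x = −loads:
  F[0-1] = -1611.4017 N (compression)
  F[0-2] = -1316.3555 N (compression)
  F[1-2] = +1306.3197 N (tension)
  F[1-3] = -1570.7280 N (compression)
  F[2-3] = +1472.0533 N (tension)
  F[2-4] = +773.4784 N (tension)
  F[3-4] = -1372.5487 N (compression)
  Rx@0 = +2301.3200 N
  Ry@0 = +1275.3276 N
  Ry@4 = +1133.8524 N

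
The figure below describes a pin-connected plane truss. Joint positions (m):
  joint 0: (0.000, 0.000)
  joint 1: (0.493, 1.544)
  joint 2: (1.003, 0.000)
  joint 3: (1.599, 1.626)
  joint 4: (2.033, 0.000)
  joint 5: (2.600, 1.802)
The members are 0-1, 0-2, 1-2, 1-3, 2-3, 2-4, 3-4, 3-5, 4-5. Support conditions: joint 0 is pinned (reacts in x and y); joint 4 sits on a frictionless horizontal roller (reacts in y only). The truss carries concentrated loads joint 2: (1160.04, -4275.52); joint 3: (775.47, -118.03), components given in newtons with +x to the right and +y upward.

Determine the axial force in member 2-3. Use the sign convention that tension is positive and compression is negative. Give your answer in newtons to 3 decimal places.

2959.012

N=6 nodes, M=9 members, R=3 reactions → 2N=12, M+R=12
member 0 (0-1): L=1.6208, (cx,cy)=(0.3042,0.9526)
member 1 (0-2): L=1.0030, (cx,cy)=(1.0000,0.0000)
member 2 (1-2): L=1.6260, (cx,cy)=(0.3136,-0.9495)
member 3 (1-3): L=1.1090, (cx,cy)=(0.9973,0.0739)
member 4 (2-3): L=1.7318, (cx,cy)=(0.3442,0.9389)
member 5 (2-4): L=1.0300, (cx,cy)=(1.0000,0.0000)
member 6 (3-4): L=1.6829, (cx,cy)=(0.2579,-0.9662)
member 7 (3-5): L=1.0164, (cx,cy)=(0.9849,0.1732)
member 8 (4-5): L=1.8891, (cx,cy)=(0.3001,0.9539)
solve A·x = −loads:
  F[0-1] = -1649.2715 N (compression)
  F[0-2] = +2437.1709 N (tension)
  F[1-2] = +1576.8292 N (tension)
  F[1-3] = -998.9577 N (compression)
  F[2-3] = +2959.0117 N (tension)
  F[2-4] = +753.3411 N (tension)
  F[3-4] = -2921.2339 N (compression)
  F[3-5] = +0.0000 N (tension)
  F[4-5] = -0.0000 N (compression)
  Rx@0 = -1935.5100 N
  Ry@0 = +1571.1246 N
  Ry@4 = +2822.4254 N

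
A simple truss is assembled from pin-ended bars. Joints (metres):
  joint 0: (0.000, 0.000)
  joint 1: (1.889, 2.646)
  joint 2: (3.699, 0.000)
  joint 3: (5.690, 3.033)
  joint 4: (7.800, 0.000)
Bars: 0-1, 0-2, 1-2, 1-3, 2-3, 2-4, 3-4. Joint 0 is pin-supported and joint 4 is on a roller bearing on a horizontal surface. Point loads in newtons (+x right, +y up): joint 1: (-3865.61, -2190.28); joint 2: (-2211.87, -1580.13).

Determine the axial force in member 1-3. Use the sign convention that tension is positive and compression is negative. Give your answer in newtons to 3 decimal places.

N=5 nodes, M=7 members, R=3 reactions → 2N=10, M+R=10
member 0 (0-1): L=3.2511, (cx,cy)=(0.5810,0.8139)
member 1 (0-2): L=3.6990, (cx,cy)=(1.0000,0.0000)
member 2 (1-2): L=3.2058, (cx,cy)=(0.5646,-0.8254)
member 3 (1-3): L=3.8207, (cx,cy)=(0.9949,0.1013)
member 4 (2-3): L=3.6281, (cx,cy)=(0.5488,0.8360)
member 5 (2-4): L=4.1010, (cx,cy)=(1.0000,0.0000)
member 6 (3-4): L=3.6948, (cx,cy)=(0.5711,-0.8209)
solve A·x = −loads:
  F[0-1] = -4671.4033 N (compression)
  F[0-2] = -3363.2335 N (compression)
  F[1-2] = +1958.3141 N (tension)
  F[1-3] = +45.9465 N (tension)
  F[2-3] = -43.3037 N (compression)
  F[2-4] = -21.9464 N (compression)
  F[3-4] = +38.4297 N (tension)
  Rx@0 = +6077.4800 N
  Ry@0 = +3801.9567 N
  Ry@4 = -31.5467 N

45.947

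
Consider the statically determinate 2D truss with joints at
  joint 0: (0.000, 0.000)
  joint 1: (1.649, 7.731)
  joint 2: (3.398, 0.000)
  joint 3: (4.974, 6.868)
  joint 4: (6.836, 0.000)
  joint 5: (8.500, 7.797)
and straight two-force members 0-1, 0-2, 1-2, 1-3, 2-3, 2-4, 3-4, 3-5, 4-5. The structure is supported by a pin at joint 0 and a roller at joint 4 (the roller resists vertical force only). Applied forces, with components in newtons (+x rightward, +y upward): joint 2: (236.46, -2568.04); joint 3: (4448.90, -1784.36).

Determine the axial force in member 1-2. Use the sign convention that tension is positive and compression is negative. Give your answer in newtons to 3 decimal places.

N=6 nodes, M=9 members, R=3 reactions → 2N=12, M+R=12
member 0 (0-1): L=7.9049, (cx,cy)=(0.2086,0.9780)
member 1 (0-2): L=3.3980, (cx,cy)=(1.0000,0.0000)
member 2 (1-2): L=7.9264, (cx,cy)=(0.2207,-0.9754)
member 3 (1-3): L=3.4352, (cx,cy)=(0.9679,-0.2512)
member 4 (2-3): L=7.0465, (cx,cy)=(0.2237,0.9747)
member 5 (2-4): L=3.4380, (cx,cy)=(1.0000,0.0000)
member 6 (3-4): L=7.1159, (cx,cy)=(0.2617,-0.9652)
member 7 (3-5): L=3.6463, (cx,cy)=(0.9670,0.2548)
member 8 (4-5): L=7.9726, (cx,cy)=(0.2087,0.9780)
solve A·x = −loads:
  F[0-1] = +2752.7256 N (tension)
  F[0-2] = +4111.1288 N (tension)
  F[1-2] = -3094.7243 N (compression)
  F[1-3] = +1298.7527 N (tension)
  F[2-3] = +5731.6802 N (tension)
  F[2-4] = +1909.8692 N (tension)
  F[3-4] = -7298.8703 N (compression)
  F[3-5] = -0.0000 N (compression)
  F[4-5] = +0.0000 N (tension)
  Rx@0 = -4685.3600 N
  Ry@0 = -2692.1658 N
  Ry@4 = +7044.5658 N

-3094.724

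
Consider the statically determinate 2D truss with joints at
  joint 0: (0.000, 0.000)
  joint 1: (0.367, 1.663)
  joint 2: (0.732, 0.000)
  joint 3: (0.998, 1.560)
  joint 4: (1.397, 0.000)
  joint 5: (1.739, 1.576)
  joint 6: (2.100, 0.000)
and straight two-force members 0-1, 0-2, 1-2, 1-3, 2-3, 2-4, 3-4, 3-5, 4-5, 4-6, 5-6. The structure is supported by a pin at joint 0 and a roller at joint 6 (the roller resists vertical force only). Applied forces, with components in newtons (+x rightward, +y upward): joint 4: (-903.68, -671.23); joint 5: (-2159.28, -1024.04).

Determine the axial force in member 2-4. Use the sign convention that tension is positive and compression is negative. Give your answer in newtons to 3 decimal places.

-1769.892

N=7 nodes, M=11 members, R=3 reactions → 2N=14, M+R=14
member 0 (0-1): L=1.7030, (cx,cy)=(0.2155,0.9765)
member 1 (0-2): L=0.7320, (cx,cy)=(1.0000,0.0000)
member 2 (1-2): L=1.7026, (cx,cy)=(0.2144,-0.9768)
member 3 (1-3): L=0.6394, (cx,cy)=(0.9869,-0.1611)
member 4 (2-3): L=1.5825, (cx,cy)=(0.1681,0.9858)
member 5 (2-4): L=0.6650, (cx,cy)=(1.0000,0.0000)
member 6 (3-4): L=1.6102, (cx,cy)=(0.2478,-0.9688)
member 7 (3-5): L=0.7412, (cx,cy)=(0.9998,0.0216)
member 8 (4-5): L=1.6127, (cx,cy)=(0.2121,0.9773)
member 9 (4-6): L=0.7030, (cx,cy)=(1.0000,0.0000)
member 10 (5-6): L=1.6168, (cx,cy)=(0.2233,-0.9748)
solve A·x = −loads:
  F[0-1] = -2069.8617 N (compression)
  F[0-2] = -2616.9043 N (compression)
  F[1-2] = +2223.5460 N (tension)
  F[1-3] = -934.9518 N (compression)
  F[2-3] = -2203.1959 N (compression)
  F[2-4] = -1769.8925 N (compression)
  F[3-4] = +2046.1732 N (tension)
  F[3-5] = -1800.5137 N (compression)
  F[4-5] = -1341.6456 N (compression)
  F[4-6] = -74.6642 N (compression)
  F[5-6] = +334.3998 N (tension)
  Rx@0 = +3062.9600 N
  Ry@0 = +2021.2278 N
  Ry@6 = -325.9578 N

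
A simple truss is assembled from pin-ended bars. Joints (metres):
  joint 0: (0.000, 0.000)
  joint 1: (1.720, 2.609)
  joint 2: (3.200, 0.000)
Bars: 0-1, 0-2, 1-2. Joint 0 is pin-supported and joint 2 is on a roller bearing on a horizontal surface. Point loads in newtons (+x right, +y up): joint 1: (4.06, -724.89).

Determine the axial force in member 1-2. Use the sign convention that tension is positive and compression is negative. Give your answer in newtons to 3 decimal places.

-451.758

N=3 nodes, M=3 members, R=3 reactions → 2N=6, M+R=6
member 0 (0-1): L=3.1249, (cx,cy)=(0.5504,0.8349)
member 1 (0-2): L=3.2000, (cx,cy)=(1.0000,0.0000)
member 2 (1-2): L=2.9995, (cx,cy)=(0.4934,-0.8698)
solve A·x = −loads:
  F[0-1] = -397.5968 N (compression)
  F[0-2] = +222.9011 N (tension)
  F[1-2] = -451.7584 N (compression)
  Rx@0 = -4.0600 N
  Ry@0 = +331.9515 N
  Ry@2 = +392.9385 N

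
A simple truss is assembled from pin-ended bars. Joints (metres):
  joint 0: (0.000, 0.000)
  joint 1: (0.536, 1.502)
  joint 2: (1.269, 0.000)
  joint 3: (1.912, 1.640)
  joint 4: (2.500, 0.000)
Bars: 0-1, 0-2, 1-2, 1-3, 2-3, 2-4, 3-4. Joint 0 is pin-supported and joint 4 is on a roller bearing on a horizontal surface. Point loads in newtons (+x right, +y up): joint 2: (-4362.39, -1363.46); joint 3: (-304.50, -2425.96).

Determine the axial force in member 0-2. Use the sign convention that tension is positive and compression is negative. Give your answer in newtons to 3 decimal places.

-4152.407

N=5 nodes, M=7 members, R=3 reactions → 2N=10, M+R=10
member 0 (0-1): L=1.5948, (cx,cy)=(0.3361,0.9418)
member 1 (0-2): L=1.2690, (cx,cy)=(1.0000,0.0000)
member 2 (1-2): L=1.6713, (cx,cy)=(0.4386,-0.8987)
member 3 (1-3): L=1.3829, (cx,cy)=(0.9950,0.0998)
member 4 (2-3): L=1.7615, (cx,cy)=(0.3650,0.9310)
member 5 (2-4): L=1.2310, (cx,cy)=(1.0000,0.0000)
member 6 (3-4): L=1.7422, (cx,cy)=(0.3375,-0.9413)
solve A·x = −loads:
  F[0-1] = -1530.7540 N (compression)
  F[0-2] = -4152.4065 N (compression)
  F[1-2] = +1474.6354 N (tension)
  F[1-3] = -1167.0497 N (compression)
  F[2-3] = +41.0468 N (tension)
  F[2-4] = +841.7415 N (tension)
  F[3-4] = -2494.0514 N (compression)
  Rx@0 = +4666.8900 N
  Ry@0 = +1441.7055 N
  Ry@4 = +2347.7145 N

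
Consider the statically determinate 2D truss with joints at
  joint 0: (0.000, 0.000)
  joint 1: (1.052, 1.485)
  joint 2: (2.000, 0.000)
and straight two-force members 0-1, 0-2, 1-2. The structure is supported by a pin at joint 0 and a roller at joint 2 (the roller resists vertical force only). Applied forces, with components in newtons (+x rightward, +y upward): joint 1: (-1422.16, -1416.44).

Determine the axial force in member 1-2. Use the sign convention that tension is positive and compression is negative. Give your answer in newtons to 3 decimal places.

368.858

N=3 nodes, M=3 members, R=3 reactions → 2N=6, M+R=6
member 0 (0-1): L=1.8199, (cx,cy)=(0.5781,0.8160)
member 1 (0-2): L=2.0000, (cx,cy)=(1.0000,0.0000)
member 2 (1-2): L=1.7618, (cx,cy)=(0.5381,-0.8429)
solve A·x = −loads:
  F[0-1] = -2116.8666 N (compression)
  F[0-2] = -198.4776 N (compression)
  F[1-2] = +368.8579 N (tension)
  Rx@0 = +1422.1600 N
  Ry@0 = +1727.3464 N
  Ry@2 = -310.9064 N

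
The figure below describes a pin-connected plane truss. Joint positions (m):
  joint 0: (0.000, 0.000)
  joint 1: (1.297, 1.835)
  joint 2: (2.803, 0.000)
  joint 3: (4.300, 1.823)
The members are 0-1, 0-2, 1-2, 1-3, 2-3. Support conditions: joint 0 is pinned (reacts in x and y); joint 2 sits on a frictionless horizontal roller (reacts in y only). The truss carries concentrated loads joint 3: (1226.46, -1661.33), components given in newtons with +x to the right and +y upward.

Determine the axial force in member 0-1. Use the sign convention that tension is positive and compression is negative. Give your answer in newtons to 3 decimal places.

2063.318

N=4 nodes, M=5 members, R=3 reactions → 2N=8, M+R=8
member 0 (0-1): L=2.2471, (cx,cy)=(0.5772,0.8166)
member 1 (0-2): L=2.8030, (cx,cy)=(1.0000,0.0000)
member 2 (1-2): L=2.3739, (cx,cy)=(0.6344,-0.7730)
member 3 (1-3): L=3.0030, (cx,cy)=(1.0000,-0.0040)
member 4 (2-3): L=2.3589, (cx,cy)=(0.6346,0.7728)
solve A·x = −loads:
  F[0-1] = +2063.3178 N (tension)
  F[0-2] = +35.5341 N (tension)
  F[1-2] = -2193.0742 N (compression)
  F[1-3] = +2582.2481 N (tension)
  F[2-3] = -2136.3389 N (compression)
  Rx@0 = -1226.4600 N
  Ry@0 = -1684.9260 N
  Ry@2 = +3346.2560 N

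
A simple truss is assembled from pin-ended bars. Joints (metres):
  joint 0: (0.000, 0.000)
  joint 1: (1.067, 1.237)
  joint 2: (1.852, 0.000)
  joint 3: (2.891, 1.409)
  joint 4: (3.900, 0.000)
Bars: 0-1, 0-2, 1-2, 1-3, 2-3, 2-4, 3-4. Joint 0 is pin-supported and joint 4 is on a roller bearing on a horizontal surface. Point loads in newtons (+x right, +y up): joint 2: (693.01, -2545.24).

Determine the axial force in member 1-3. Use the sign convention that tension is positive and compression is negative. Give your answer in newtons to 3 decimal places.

-1896.473

N=5 nodes, M=7 members, R=3 reactions → 2N=10, M+R=10
member 0 (0-1): L=1.6336, (cx,cy)=(0.6532,0.7572)
member 1 (0-2): L=1.8520, (cx,cy)=(1.0000,0.0000)
member 2 (1-2): L=1.4651, (cx,cy)=(0.5358,-0.8443)
member 3 (1-3): L=1.8321, (cx,cy)=(0.9956,0.0939)
member 4 (2-3): L=1.7507, (cx,cy)=(0.5935,0.8048)
member 5 (2-4): L=2.0480, (cx,cy)=(1.0000,0.0000)
member 6 (3-4): L=1.7330, (cx,cy)=(0.5822,-0.8130)
solve A·x = −loads:
  F[0-1] = -1765.1062 N (compression)
  F[0-2] = +1845.9025 N (tension)
  F[1-2] = +1372.1243 N (tension)
  F[1-3] = -1896.4734 N (compression)
  F[2-3] = +1722.9589 N (tension)
  F[2-4] = +865.5363 N (tension)
  F[3-4] = -1486.6131 N (compression)
  Rx@0 = -693.0100 N
  Ry@0 = +1336.5773 N
  Ry@4 = +1208.6627 N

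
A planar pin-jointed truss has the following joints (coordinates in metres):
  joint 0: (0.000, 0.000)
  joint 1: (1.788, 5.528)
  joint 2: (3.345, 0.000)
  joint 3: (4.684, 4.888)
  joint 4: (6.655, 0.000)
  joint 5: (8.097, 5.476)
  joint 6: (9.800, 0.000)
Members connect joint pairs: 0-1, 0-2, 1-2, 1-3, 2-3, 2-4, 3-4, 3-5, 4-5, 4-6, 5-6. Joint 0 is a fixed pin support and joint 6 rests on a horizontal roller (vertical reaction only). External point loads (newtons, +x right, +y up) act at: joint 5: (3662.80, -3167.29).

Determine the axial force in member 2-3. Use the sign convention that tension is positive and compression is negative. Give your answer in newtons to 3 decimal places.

N=7 nodes, M=11 members, R=3 reactions → 2N=14, M+R=14
member 0 (0-1): L=5.8100, (cx,cy)=(0.3077,0.9515)
member 1 (0-2): L=3.3450, (cx,cy)=(1.0000,0.0000)
member 2 (1-2): L=5.7431, (cx,cy)=(0.2711,-0.9625)
member 3 (1-3): L=2.9659, (cx,cy)=(0.9764,-0.2158)
member 4 (2-3): L=5.0681, (cx,cy)=(0.2642,0.9645)
member 5 (2-4): L=3.3100, (cx,cy)=(1.0000,0.0000)
member 6 (3-4): L=5.2704, (cx,cy)=(0.3740,-0.9274)
member 7 (3-5): L=3.4633, (cx,cy)=(0.9855,0.1698)
member 8 (4-5): L=5.6627, (cx,cy)=(0.2546,0.9670)
member 9 (4-6): L=3.1450, (cx,cy)=(1.0000,0.0000)
member 10 (5-6): L=5.7347, (cx,cy)=(0.2970,-0.9549)
solve A·x = −loads:
  F[0-1] = +1572.6069 N (tension)
  F[0-2] = +3178.8350 N (tension)
  F[1-2] = -1776.1760 N (compression)
  F[1-3] = +988.7974 N (tension)
  F[2-3] = +1772.6429 N (tension)
  F[2-4] = +2228.9618 N (tension)
  F[3-4] = -1259.5021 N (compression)
  F[3-5] = +1932.9213 N (tension)
  F[4-5] = +1207.9333 N (tension)
  F[4-6] = +1450.3413 N (tension)
  F[5-6] = -4883.8946 N (compression)
  Rx@0 = -3662.8000 N
  Ry@0 = -1496.2855 N
  Ry@6 = +4663.5755 N

1772.643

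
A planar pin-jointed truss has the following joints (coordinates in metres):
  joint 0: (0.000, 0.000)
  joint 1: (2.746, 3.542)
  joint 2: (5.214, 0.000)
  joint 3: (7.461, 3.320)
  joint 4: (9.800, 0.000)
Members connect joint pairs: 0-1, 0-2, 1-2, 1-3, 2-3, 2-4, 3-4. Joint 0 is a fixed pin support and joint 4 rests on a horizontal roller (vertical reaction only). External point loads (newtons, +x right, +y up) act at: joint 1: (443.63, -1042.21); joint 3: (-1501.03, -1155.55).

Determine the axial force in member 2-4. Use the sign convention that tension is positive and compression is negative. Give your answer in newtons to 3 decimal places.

580.249

N=5 nodes, M=7 members, R=3 reactions → 2N=10, M+R=10
member 0 (0-1): L=4.4818, (cx,cy)=(0.6127,0.7903)
member 1 (0-2): L=5.2140, (cx,cy)=(1.0000,0.0000)
member 2 (1-2): L=4.3170, (cx,cy)=(0.5717,-0.8205)
member 3 (1-3): L=4.7202, (cx,cy)=(0.9989,-0.0470)
member 4 (2-3): L=4.0089, (cx,cy)=(0.5605,0.8282)
member 5 (2-4): L=4.5860, (cx,cy)=(1.0000,0.0000)
member 6 (3-4): L=4.0612, (cx,cy)=(0.5759,-0.8175)
solve A·x = −loads:
  F[0-1] = -1738.7419 N (compression)
  F[0-2] = +7.9343 N (tension)
  F[1-2] = +507.8260 N (tension)
  F[1-3] = -1801.2759 N (compression)
  F[2-3] = -503.1145 N (compression)
  F[2-4] = +580.2486 N (tension)
  F[3-4] = -1007.4835 N (compression)
  Rx@0 = +1057.4000 N
  Ry@0 = +1374.1493 N
  Ry@4 = +823.6107 N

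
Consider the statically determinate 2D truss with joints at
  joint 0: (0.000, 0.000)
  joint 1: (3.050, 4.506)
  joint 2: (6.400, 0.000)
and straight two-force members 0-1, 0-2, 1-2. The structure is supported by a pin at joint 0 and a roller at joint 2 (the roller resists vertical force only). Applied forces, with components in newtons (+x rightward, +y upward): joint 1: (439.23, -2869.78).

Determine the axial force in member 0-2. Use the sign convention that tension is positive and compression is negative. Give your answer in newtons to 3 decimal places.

1246.678

N=3 nodes, M=3 members, R=3 reactions → 2N=6, M+R=6
member 0 (0-1): L=5.4412, (cx,cy)=(0.5605,0.8281)
member 1 (0-2): L=6.4000, (cx,cy)=(1.0000,0.0000)
member 2 (1-2): L=5.6148, (cx,cy)=(0.5966,-0.8025)
solve A·x = −loads:
  F[0-1] = -1440.4842 N (compression)
  F[0-2] = +1246.6780 N (tension)
  F[1-2] = -2089.5252 N (compression)
  Rx@0 = -439.2300 N
  Ry@0 = +1192.9051 N
  Ry@2 = +1676.8749 N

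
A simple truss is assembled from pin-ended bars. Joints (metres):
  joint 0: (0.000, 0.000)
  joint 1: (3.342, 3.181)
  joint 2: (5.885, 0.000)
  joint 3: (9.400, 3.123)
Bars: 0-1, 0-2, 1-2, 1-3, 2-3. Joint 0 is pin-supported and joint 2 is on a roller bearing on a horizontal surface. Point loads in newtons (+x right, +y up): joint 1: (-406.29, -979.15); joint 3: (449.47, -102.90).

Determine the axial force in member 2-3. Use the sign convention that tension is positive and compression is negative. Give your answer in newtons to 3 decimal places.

-146.863

N=4 nodes, M=5 members, R=3 reactions → 2N=8, M+R=8
member 0 (0-1): L=4.6139, (cx,cy)=(0.7243,0.6894)
member 1 (0-2): L=5.8850, (cx,cy)=(1.0000,0.0000)
member 2 (1-2): L=4.0725, (cx,cy)=(0.6244,-0.7811)
member 3 (1-3): L=6.0583, (cx,cy)=(1.0000,-0.0096)
member 4 (2-3): L=4.7020, (cx,cy)=(0.7476,0.6642)
solve A·x = −loads:
  F[0-1] = -497.1187 N (compression)
  F[0-2] = +403.2624 N (tension)
  F[1-2] = -821.6384 N (compression)
  F[1-3] = +559.2852 N (tension)
  F[2-3] = -146.8635 N (compression)
  Rx@0 = -43.1800 N
  Ry@0 = +342.7355 N
  Ry@2 = +739.3145 N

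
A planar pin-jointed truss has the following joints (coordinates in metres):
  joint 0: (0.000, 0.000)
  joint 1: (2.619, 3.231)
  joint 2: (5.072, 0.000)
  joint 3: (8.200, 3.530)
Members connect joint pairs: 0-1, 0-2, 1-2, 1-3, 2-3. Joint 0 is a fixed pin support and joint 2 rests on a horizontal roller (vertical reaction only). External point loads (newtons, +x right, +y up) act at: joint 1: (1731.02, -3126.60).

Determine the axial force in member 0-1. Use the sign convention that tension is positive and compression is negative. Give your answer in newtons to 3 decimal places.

N=4 nodes, M=5 members, R=3 reactions → 2N=8, M+R=8
member 0 (0-1): L=4.1591, (cx,cy)=(0.6297,0.7768)
member 1 (0-2): L=5.0720, (cx,cy)=(1.0000,0.0000)
member 2 (1-2): L=4.0567, (cx,cy)=(0.6047,-0.7965)
member 3 (1-3): L=5.5890, (cx,cy)=(0.9986,0.0535)
member 4 (2-3): L=4.7165, (cx,cy)=(0.6632,0.7484)
solve A·x = −loads:
  F[0-1] = -527.0432 N (compression)
  F[0-2] = +2062.8970 N (tension)
  F[1-2] = -3411.5337 N (compression)
  F[1-3] = -0.0000 N (compression)
  F[2-3] = +0.0000 N (tension)
  Rx@0 = -1731.0200 N
  Ry@0 = +409.4291 N
  Ry@2 = +2717.1709 N

-527.043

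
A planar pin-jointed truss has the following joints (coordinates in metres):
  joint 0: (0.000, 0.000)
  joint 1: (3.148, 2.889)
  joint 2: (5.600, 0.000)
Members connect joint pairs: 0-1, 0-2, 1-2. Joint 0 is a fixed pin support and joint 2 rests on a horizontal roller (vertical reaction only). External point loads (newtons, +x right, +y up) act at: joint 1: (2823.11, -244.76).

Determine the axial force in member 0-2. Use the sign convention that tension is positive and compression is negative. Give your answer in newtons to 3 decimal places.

1352.897

N=3 nodes, M=3 members, R=3 reactions → 2N=6, M+R=6
member 0 (0-1): L=4.2727, (cx,cy)=(0.7368,0.6761)
member 1 (0-2): L=5.6000, (cx,cy)=(1.0000,0.0000)
member 2 (1-2): L=3.7893, (cx,cy)=(0.6471,-0.7624)
solve A·x = −loads:
  F[0-1] = +1995.4973 N (tension)
  F[0-2] = +1352.8966 N (tension)
  F[1-2] = -2090.7426 N (compression)
  Rx@0 = -2823.1100 N
  Ry@0 = -1349.2524 N
  Ry@2 = +1594.0124 N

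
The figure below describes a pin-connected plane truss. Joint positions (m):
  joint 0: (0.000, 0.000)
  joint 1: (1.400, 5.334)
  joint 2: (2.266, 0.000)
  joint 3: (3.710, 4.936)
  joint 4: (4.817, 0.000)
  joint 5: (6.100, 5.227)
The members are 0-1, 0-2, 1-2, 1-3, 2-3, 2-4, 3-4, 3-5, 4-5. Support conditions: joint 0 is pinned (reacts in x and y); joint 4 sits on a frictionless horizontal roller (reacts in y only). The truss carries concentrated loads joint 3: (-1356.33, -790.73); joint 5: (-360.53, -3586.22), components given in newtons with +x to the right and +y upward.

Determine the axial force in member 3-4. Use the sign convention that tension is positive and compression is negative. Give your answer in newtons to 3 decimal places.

N=6 nodes, M=9 members, R=3 reactions → 2N=12, M+R=12
member 0 (0-1): L=5.5147, (cx,cy)=(0.2539,0.9672)
member 1 (0-2): L=2.2660, (cx,cy)=(1.0000,0.0000)
member 2 (1-2): L=5.4038, (cx,cy)=(0.1603,-0.9871)
member 3 (1-3): L=2.3440, (cx,cy)=(0.9855,-0.1698)
member 4 (2-3): L=5.1429, (cx,cy)=(0.2808,0.9598)
member 5 (2-4): L=2.5510, (cx,cy)=(1.0000,0.0000)
member 6 (3-4): L=5.0586, (cx,cy)=(0.2188,-0.9758)
member 7 (3-5): L=2.4077, (cx,cy)=(0.9927,0.1209)
member 8 (4-5): L=5.3822, (cx,cy)=(0.2384,0.9712)
solve A·x = −loads:
  F[0-1] = -1041.7163 N (compression)
  F[0-2] = -1452.4011 N (compression)
  F[1-2] = +1097.6472 N (tension)
  F[1-3] = -446.8522 N (compression)
  F[2-3] = -1128.8714 N (compression)
  F[2-4] = -959.5357 N (compression)
  F[3-4] = +289.0959 N (tension)
  F[3-5] = +539.6980 N (tension)
  F[4-5] = -3759.8395 N (compression)
  Rx@0 = +1716.8600 N
  Ry@0 = +1007.5883 N
  Ry@4 = +3369.3617 N

289.096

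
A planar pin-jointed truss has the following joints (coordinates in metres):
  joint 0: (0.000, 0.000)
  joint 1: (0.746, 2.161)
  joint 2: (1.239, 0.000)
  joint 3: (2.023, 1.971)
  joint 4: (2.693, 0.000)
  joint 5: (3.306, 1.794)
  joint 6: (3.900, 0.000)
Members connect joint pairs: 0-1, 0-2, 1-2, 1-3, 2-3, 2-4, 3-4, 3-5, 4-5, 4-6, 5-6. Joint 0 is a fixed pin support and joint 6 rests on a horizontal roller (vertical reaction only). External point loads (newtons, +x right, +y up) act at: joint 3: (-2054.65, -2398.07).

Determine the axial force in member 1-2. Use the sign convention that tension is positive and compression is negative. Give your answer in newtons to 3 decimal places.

N=7 nodes, M=11 members, R=3 reactions → 2N=14, M+R=14
member 0 (0-1): L=2.2861, (cx,cy)=(0.3263,0.9453)
member 1 (0-2): L=1.2390, (cx,cy)=(1.0000,0.0000)
member 2 (1-2): L=2.2165, (cx,cy)=(0.2224,-0.9750)
member 3 (1-3): L=1.2911, (cx,cy)=(0.9891,-0.1472)
member 4 (2-3): L=2.1212, (cx,cy)=(0.3696,0.9292)
member 5 (2-4): L=1.4540, (cx,cy)=(1.0000,0.0000)
member 6 (3-4): L=2.0818, (cx,cy)=(0.3218,-0.9468)
member 7 (3-5): L=1.2952, (cx,cy)=(0.9906,-0.1367)
member 8 (4-5): L=1.8958, (cx,cy)=(0.3233,0.9463)
member 9 (4-6): L=1.2070, (cx,cy)=(1.0000,0.0000)
member 10 (5-6): L=1.8898, (cx,cy)=(0.3143,-0.9493)
solve A·x = −loads:
  F[0-1] = -2319.5030 N (compression)
  F[0-2] = -1297.7633 N (compression)
  F[1-2] = +2447.4513 N (tension)
  F[1-3] = -1315.5744 N (compression)
  F[2-3] = -2567.9829 N (compression)
  F[2-4] = +195.7312 N (tension)
  F[3-4] = -197.8416 N (compression)
  F[3-5] = -133.3082 N (compression)
  F[4-5] = +197.9483 N (tension)
  F[4-6] = +68.0529 N (tension)
  F[5-6] = -216.5068 N (compression)
  Rx@0 = +2054.6500 N
  Ry@0 = +2192.5365 N
  Ry@6 = +205.5335 N

2447.451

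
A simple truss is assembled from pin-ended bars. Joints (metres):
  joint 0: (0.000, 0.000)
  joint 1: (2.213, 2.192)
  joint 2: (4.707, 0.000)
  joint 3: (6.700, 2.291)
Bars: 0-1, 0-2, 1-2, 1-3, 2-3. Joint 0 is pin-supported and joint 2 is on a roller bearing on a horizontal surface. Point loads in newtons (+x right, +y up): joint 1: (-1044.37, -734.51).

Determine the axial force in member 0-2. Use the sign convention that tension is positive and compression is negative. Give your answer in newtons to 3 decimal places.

-160.451

N=4 nodes, M=5 members, R=3 reactions → 2N=8, M+R=8
member 0 (0-1): L=3.1148, (cx,cy)=(0.7105,0.7037)
member 1 (0-2): L=4.7070, (cx,cy)=(1.0000,0.0000)
member 2 (1-2): L=3.3204, (cx,cy)=(0.7511,-0.6602)
member 3 (1-3): L=4.4881, (cx,cy)=(0.9998,0.0221)
member 4 (2-3): L=3.0366, (cx,cy)=(0.6563,0.7545)
solve A·x = −loads:
  F[0-1] = -1244.1338 N (compression)
  F[0-2] = -160.4506 N (compression)
  F[1-2] = +213.6152 N (tension)
  F[1-3] = -0.0000 N (compression)
  F[2-3] = +0.0000 N (tension)
  Rx@0 = +1044.3700 N
  Ry@0 = +875.5315 N
  Ry@2 = -141.0215 N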